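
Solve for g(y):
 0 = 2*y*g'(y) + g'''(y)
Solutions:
 g(y) = C1 + Integral(C2*airyai(-2^(1/3)*y) + C3*airybi(-2^(1/3)*y), y)


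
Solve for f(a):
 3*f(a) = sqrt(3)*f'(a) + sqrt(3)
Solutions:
 f(a) = C1*exp(sqrt(3)*a) + sqrt(3)/3


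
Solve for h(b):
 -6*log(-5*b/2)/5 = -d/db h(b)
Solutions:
 h(b) = C1 + 6*b*log(-b)/5 + 6*b*(-1 - log(2) + log(5))/5


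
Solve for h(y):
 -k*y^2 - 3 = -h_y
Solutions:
 h(y) = C1 + k*y^3/3 + 3*y


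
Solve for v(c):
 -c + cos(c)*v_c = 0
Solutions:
 v(c) = C1 + Integral(c/cos(c), c)


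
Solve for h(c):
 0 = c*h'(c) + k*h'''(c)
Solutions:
 h(c) = C1 + Integral(C2*airyai(c*(-1/k)^(1/3)) + C3*airybi(c*(-1/k)^(1/3)), c)


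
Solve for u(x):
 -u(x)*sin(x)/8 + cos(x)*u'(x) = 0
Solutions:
 u(x) = C1/cos(x)^(1/8)


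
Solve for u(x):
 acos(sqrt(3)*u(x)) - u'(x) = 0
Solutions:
 Integral(1/acos(sqrt(3)*_y), (_y, u(x))) = C1 + x


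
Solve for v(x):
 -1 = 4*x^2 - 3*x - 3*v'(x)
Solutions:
 v(x) = C1 + 4*x^3/9 - x^2/2 + x/3


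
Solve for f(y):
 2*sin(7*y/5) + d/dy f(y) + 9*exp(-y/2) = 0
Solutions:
 f(y) = C1 + 10*cos(7*y/5)/7 + 18*exp(-y/2)


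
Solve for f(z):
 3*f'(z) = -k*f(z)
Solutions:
 f(z) = C1*exp(-k*z/3)


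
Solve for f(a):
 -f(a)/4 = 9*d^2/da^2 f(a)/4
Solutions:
 f(a) = C1*sin(a/3) + C2*cos(a/3)


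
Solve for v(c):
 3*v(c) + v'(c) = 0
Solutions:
 v(c) = C1*exp(-3*c)


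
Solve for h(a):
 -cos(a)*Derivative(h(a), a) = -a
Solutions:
 h(a) = C1 + Integral(a/cos(a), a)


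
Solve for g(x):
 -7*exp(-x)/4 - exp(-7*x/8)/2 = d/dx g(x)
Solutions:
 g(x) = C1 + 7*exp(-x)/4 + 4*exp(-7*x/8)/7


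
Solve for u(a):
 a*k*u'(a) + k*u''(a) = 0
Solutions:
 u(a) = C1 + C2*erf(sqrt(2)*a/2)


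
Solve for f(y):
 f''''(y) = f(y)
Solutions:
 f(y) = C1*exp(-y) + C2*exp(y) + C3*sin(y) + C4*cos(y)


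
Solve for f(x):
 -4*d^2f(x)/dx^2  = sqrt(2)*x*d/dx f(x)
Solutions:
 f(x) = C1 + C2*erf(2^(3/4)*x/4)


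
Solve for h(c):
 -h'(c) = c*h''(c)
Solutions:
 h(c) = C1 + C2*log(c)


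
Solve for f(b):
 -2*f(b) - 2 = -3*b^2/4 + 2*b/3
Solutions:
 f(b) = 3*b^2/8 - b/3 - 1


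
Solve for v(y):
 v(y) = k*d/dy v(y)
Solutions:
 v(y) = C1*exp(y/k)


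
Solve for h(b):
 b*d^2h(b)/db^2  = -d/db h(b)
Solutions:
 h(b) = C1 + C2*log(b)


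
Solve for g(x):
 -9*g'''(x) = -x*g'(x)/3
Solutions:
 g(x) = C1 + Integral(C2*airyai(x/3) + C3*airybi(x/3), x)


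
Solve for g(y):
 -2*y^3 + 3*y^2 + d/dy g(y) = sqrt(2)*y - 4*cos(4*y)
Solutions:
 g(y) = C1 + y^4/2 - y^3 + sqrt(2)*y^2/2 - sin(4*y)


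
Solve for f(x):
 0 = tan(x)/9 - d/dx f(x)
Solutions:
 f(x) = C1 - log(cos(x))/9


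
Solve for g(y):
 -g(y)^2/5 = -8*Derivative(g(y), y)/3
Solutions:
 g(y) = -40/(C1 + 3*y)


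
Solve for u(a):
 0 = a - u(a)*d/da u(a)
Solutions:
 u(a) = -sqrt(C1 + a^2)
 u(a) = sqrt(C1 + a^2)


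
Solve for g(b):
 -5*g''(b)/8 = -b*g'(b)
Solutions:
 g(b) = C1 + C2*erfi(2*sqrt(5)*b/5)


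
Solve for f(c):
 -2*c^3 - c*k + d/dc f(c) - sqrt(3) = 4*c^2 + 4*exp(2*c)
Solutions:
 f(c) = C1 + c^4/2 + 4*c^3/3 + c^2*k/2 + sqrt(3)*c + 2*exp(2*c)


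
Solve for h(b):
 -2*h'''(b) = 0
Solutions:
 h(b) = C1 + C2*b + C3*b^2


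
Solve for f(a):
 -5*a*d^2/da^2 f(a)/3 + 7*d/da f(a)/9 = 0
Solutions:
 f(a) = C1 + C2*a^(22/15)


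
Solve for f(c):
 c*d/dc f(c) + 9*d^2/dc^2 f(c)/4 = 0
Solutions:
 f(c) = C1 + C2*erf(sqrt(2)*c/3)


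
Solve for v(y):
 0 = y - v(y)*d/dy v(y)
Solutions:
 v(y) = -sqrt(C1 + y^2)
 v(y) = sqrt(C1 + y^2)


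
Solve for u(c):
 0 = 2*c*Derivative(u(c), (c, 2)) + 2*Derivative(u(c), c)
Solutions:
 u(c) = C1 + C2*log(c)


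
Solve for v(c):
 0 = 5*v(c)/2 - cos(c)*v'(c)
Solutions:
 v(c) = C1*(sin(c) + 1)^(5/4)/(sin(c) - 1)^(5/4)


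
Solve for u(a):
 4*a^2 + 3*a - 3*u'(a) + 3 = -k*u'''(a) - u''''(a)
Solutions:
 u(a) = C1 + C2*exp(-a*(k^2/(k^3 + sqrt(-4*k^6 + (2*k^3 - 81)^2)/2 - 81/2)^(1/3) + k + (k^3 + sqrt(-4*k^6 + (2*k^3 - 81)^2)/2 - 81/2)^(1/3))/3) + C3*exp(a*(-4*k^2/((-1 + sqrt(3)*I)*(k^3 + sqrt(-4*k^6 + (2*k^3 - 81)^2)/2 - 81/2)^(1/3)) - 2*k + (k^3 + sqrt(-4*k^6 + (2*k^3 - 81)^2)/2 - 81/2)^(1/3) - sqrt(3)*I*(k^3 + sqrt(-4*k^6 + (2*k^3 - 81)^2)/2 - 81/2)^(1/3))/6) + C4*exp(a*(4*k^2/((1 + sqrt(3)*I)*(k^3 + sqrt(-4*k^6 + (2*k^3 - 81)^2)/2 - 81/2)^(1/3)) - 2*k + (k^3 + sqrt(-4*k^6 + (2*k^3 - 81)^2)/2 - 81/2)^(1/3) + sqrt(3)*I*(k^3 + sqrt(-4*k^6 + (2*k^3 - 81)^2)/2 - 81/2)^(1/3))/6) + 4*a^3/9 + a^2/2 + 8*a*k/9 + a


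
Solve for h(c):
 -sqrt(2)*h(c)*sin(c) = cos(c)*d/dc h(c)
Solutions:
 h(c) = C1*cos(c)^(sqrt(2))


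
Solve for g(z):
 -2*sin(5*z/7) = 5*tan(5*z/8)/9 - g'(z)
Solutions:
 g(z) = C1 - 8*log(cos(5*z/8))/9 - 14*cos(5*z/7)/5


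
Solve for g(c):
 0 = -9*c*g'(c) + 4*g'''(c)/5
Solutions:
 g(c) = C1 + Integral(C2*airyai(90^(1/3)*c/2) + C3*airybi(90^(1/3)*c/2), c)


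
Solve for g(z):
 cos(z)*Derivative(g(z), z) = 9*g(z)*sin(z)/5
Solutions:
 g(z) = C1/cos(z)^(9/5)


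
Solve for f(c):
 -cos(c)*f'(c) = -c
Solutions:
 f(c) = C1 + Integral(c/cos(c), c)


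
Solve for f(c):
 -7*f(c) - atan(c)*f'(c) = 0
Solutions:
 f(c) = C1*exp(-7*Integral(1/atan(c), c))


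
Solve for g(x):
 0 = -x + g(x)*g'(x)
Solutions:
 g(x) = -sqrt(C1 + x^2)
 g(x) = sqrt(C1 + x^2)


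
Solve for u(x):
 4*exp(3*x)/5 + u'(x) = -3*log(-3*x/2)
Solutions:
 u(x) = C1 - 3*x*log(-x) + 3*x*(-log(3) + log(2) + 1) - 4*exp(3*x)/15


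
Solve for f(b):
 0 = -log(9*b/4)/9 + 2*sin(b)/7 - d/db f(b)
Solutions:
 f(b) = C1 - b*log(b)/9 - 2*b*log(3)/9 + b/9 + 2*b*log(2)/9 - 2*cos(b)/7


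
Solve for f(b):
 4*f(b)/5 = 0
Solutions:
 f(b) = 0


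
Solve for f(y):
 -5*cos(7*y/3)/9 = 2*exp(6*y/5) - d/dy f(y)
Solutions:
 f(y) = C1 + 5*exp(6*y/5)/3 + 5*sin(7*y/3)/21


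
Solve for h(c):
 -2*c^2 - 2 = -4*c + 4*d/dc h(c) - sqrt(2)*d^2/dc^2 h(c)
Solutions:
 h(c) = C1 + C2*exp(2*sqrt(2)*c) - c^3/6 - sqrt(2)*c^2/8 + c^2/2 - 5*c/8 + sqrt(2)*c/4


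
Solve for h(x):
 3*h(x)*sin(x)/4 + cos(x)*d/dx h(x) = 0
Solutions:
 h(x) = C1*cos(x)^(3/4)


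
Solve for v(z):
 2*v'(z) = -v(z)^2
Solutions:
 v(z) = 2/(C1 + z)


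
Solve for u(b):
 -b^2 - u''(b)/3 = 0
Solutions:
 u(b) = C1 + C2*b - b^4/4


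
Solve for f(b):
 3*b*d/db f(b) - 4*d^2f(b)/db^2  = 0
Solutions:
 f(b) = C1 + C2*erfi(sqrt(6)*b/4)


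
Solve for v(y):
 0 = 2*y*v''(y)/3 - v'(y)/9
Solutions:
 v(y) = C1 + C2*y^(7/6)


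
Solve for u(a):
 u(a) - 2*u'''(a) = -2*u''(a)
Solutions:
 u(a) = C1*exp(a*(-2^(1/3)*(3*sqrt(105) + 31)^(1/3) - 2*2^(2/3)/(3*sqrt(105) + 31)^(1/3) + 4)/12)*sin(2^(1/3)*sqrt(3)*a*(-(3*sqrt(105) + 31)^(1/3) + 2*2^(1/3)/(3*sqrt(105) + 31)^(1/3))/12) + C2*exp(a*(-2^(1/3)*(3*sqrt(105) + 31)^(1/3) - 2*2^(2/3)/(3*sqrt(105) + 31)^(1/3) + 4)/12)*cos(2^(1/3)*sqrt(3)*a*(-(3*sqrt(105) + 31)^(1/3) + 2*2^(1/3)/(3*sqrt(105) + 31)^(1/3))/12) + C3*exp(a*(2*2^(2/3)/(3*sqrt(105) + 31)^(1/3) + 2 + 2^(1/3)*(3*sqrt(105) + 31)^(1/3))/6)


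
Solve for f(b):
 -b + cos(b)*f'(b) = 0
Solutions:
 f(b) = C1 + Integral(b/cos(b), b)


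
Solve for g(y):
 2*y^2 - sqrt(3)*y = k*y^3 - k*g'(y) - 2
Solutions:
 g(y) = C1 + y^4/4 - 2*y^3/(3*k) + sqrt(3)*y^2/(2*k) - 2*y/k


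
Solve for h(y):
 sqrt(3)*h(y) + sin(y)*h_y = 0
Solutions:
 h(y) = C1*(cos(y) + 1)^(sqrt(3)/2)/(cos(y) - 1)^(sqrt(3)/2)


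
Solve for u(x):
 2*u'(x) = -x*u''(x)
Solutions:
 u(x) = C1 + C2/x


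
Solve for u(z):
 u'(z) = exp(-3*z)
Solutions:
 u(z) = C1 - exp(-3*z)/3


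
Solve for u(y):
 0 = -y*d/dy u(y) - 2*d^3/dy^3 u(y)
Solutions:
 u(y) = C1 + Integral(C2*airyai(-2^(2/3)*y/2) + C3*airybi(-2^(2/3)*y/2), y)


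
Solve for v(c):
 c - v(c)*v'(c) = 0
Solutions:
 v(c) = -sqrt(C1 + c^2)
 v(c) = sqrt(C1 + c^2)


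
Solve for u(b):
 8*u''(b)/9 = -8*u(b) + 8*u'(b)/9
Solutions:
 u(b) = (C1*sin(sqrt(35)*b/2) + C2*cos(sqrt(35)*b/2))*exp(b/2)


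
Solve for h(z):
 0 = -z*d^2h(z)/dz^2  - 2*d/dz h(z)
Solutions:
 h(z) = C1 + C2/z


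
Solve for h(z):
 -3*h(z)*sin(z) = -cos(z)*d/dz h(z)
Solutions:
 h(z) = C1/cos(z)^3


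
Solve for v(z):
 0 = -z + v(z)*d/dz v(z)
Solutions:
 v(z) = -sqrt(C1 + z^2)
 v(z) = sqrt(C1 + z^2)


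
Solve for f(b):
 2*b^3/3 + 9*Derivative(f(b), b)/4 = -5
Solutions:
 f(b) = C1 - 2*b^4/27 - 20*b/9


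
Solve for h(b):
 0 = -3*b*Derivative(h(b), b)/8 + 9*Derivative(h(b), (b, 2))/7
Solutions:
 h(b) = C1 + C2*erfi(sqrt(21)*b/12)


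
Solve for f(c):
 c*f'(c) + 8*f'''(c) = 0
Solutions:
 f(c) = C1 + Integral(C2*airyai(-c/2) + C3*airybi(-c/2), c)


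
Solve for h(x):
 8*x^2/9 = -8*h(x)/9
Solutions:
 h(x) = -x^2


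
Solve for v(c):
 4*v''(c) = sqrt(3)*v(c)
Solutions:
 v(c) = C1*exp(-3^(1/4)*c/2) + C2*exp(3^(1/4)*c/2)


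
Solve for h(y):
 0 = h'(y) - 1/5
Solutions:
 h(y) = C1 + y/5


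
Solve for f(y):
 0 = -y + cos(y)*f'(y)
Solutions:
 f(y) = C1 + Integral(y/cos(y), y)


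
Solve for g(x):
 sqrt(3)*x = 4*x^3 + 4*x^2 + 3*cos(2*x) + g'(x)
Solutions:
 g(x) = C1 - x^4 - 4*x^3/3 + sqrt(3)*x^2/2 - 3*sin(2*x)/2


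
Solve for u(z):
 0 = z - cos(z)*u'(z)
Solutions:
 u(z) = C1 + Integral(z/cos(z), z)


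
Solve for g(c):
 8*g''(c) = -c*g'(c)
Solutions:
 g(c) = C1 + C2*erf(c/4)


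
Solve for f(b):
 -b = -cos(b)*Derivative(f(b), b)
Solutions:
 f(b) = C1 + Integral(b/cos(b), b)


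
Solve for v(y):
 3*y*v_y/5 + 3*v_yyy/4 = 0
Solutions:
 v(y) = C1 + Integral(C2*airyai(-10^(2/3)*y/5) + C3*airybi(-10^(2/3)*y/5), y)


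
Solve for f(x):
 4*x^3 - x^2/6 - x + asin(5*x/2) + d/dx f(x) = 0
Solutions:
 f(x) = C1 - x^4 + x^3/18 + x^2/2 - x*asin(5*x/2) - sqrt(4 - 25*x^2)/5


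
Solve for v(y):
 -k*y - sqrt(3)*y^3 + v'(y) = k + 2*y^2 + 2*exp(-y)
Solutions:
 v(y) = C1 + k*y^2/2 + k*y + sqrt(3)*y^4/4 + 2*y^3/3 - 2*exp(-y)


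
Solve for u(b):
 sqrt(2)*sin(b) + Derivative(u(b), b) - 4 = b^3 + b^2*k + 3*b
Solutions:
 u(b) = C1 + b^4/4 + b^3*k/3 + 3*b^2/2 + 4*b + sqrt(2)*cos(b)


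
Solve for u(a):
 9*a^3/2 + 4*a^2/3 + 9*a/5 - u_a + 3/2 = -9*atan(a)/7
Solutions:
 u(a) = C1 + 9*a^4/8 + 4*a^3/9 + 9*a^2/10 + 9*a*atan(a)/7 + 3*a/2 - 9*log(a^2 + 1)/14


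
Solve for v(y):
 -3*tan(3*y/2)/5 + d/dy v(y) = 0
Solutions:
 v(y) = C1 - 2*log(cos(3*y/2))/5


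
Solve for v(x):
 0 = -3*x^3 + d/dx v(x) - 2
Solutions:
 v(x) = C1 + 3*x^4/4 + 2*x


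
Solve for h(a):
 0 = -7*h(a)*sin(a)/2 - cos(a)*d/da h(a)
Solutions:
 h(a) = C1*cos(a)^(7/2)


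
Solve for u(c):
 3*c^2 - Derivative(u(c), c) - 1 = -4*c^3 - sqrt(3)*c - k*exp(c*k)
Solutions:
 u(c) = C1 + c^4 + c^3 + sqrt(3)*c^2/2 - c + exp(c*k)


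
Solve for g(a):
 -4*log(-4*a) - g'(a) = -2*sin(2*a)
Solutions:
 g(a) = C1 - 4*a*log(-a) - 8*a*log(2) + 4*a - cos(2*a)


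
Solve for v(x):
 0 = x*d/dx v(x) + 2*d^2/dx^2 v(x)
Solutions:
 v(x) = C1 + C2*erf(x/2)


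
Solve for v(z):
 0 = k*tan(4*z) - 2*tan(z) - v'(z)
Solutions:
 v(z) = C1 - k*log(cos(4*z))/4 + 2*log(cos(z))


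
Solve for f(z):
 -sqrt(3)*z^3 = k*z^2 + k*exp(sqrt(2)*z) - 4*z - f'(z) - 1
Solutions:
 f(z) = C1 + k*z^3/3 + sqrt(2)*k*exp(sqrt(2)*z)/2 + sqrt(3)*z^4/4 - 2*z^2 - z


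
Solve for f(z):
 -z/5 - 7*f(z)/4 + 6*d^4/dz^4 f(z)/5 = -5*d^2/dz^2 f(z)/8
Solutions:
 f(z) = C1*exp(-sqrt(6)*z*sqrt(-25 + sqrt(14065))/24) + C2*exp(sqrt(6)*z*sqrt(-25 + sqrt(14065))/24) + C3*sin(sqrt(6)*z*sqrt(25 + sqrt(14065))/24) + C4*cos(sqrt(6)*z*sqrt(25 + sqrt(14065))/24) - 4*z/35


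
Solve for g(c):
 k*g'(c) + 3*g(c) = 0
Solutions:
 g(c) = C1*exp(-3*c/k)


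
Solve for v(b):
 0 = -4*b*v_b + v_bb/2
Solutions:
 v(b) = C1 + C2*erfi(2*b)


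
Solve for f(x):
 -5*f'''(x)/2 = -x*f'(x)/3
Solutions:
 f(x) = C1 + Integral(C2*airyai(15^(2/3)*2^(1/3)*x/15) + C3*airybi(15^(2/3)*2^(1/3)*x/15), x)


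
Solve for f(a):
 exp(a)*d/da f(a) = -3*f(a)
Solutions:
 f(a) = C1*exp(3*exp(-a))


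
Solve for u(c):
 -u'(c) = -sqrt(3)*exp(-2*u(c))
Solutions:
 u(c) = log(-sqrt(C1 + 2*sqrt(3)*c))
 u(c) = log(C1 + 2*sqrt(3)*c)/2


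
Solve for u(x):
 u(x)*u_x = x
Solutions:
 u(x) = -sqrt(C1 + x^2)
 u(x) = sqrt(C1 + x^2)


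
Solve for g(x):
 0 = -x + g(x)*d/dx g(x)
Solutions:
 g(x) = -sqrt(C1 + x^2)
 g(x) = sqrt(C1 + x^2)


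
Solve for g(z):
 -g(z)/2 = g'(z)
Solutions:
 g(z) = C1*exp(-z/2)


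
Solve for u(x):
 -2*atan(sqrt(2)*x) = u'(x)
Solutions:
 u(x) = C1 - 2*x*atan(sqrt(2)*x) + sqrt(2)*log(2*x^2 + 1)/2


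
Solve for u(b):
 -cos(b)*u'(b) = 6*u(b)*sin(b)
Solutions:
 u(b) = C1*cos(b)^6


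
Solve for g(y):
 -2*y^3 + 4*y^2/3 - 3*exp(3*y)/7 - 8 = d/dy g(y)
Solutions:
 g(y) = C1 - y^4/2 + 4*y^3/9 - 8*y - exp(3*y)/7


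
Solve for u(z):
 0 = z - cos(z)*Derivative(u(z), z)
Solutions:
 u(z) = C1 + Integral(z/cos(z), z)


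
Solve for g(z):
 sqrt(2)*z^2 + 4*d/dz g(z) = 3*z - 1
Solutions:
 g(z) = C1 - sqrt(2)*z^3/12 + 3*z^2/8 - z/4


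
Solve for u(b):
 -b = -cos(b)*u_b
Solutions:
 u(b) = C1 + Integral(b/cos(b), b)


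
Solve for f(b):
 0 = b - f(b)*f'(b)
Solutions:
 f(b) = -sqrt(C1 + b^2)
 f(b) = sqrt(C1 + b^2)


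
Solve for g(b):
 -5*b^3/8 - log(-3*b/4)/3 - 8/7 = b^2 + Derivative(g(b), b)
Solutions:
 g(b) = C1 - 5*b^4/32 - b^3/3 - b*log(-b)/3 + b*(-log(3) - 17/21 + 2*log(6)/3)


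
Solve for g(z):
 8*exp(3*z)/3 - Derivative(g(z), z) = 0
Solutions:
 g(z) = C1 + 8*exp(3*z)/9


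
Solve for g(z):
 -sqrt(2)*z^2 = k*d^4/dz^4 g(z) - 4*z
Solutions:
 g(z) = C1 + C2*z + C3*z^2 + C4*z^3 - sqrt(2)*z^6/(360*k) + z^5/(30*k)


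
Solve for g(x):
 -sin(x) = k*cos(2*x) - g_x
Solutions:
 g(x) = C1 + k*sin(2*x)/2 - cos(x)


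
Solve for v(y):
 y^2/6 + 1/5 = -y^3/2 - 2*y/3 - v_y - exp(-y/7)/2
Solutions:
 v(y) = C1 - y^4/8 - y^3/18 - y^2/3 - y/5 + 7*exp(-y/7)/2


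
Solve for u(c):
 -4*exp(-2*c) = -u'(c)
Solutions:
 u(c) = C1 - 2*exp(-2*c)


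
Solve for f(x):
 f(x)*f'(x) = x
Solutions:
 f(x) = -sqrt(C1 + x^2)
 f(x) = sqrt(C1 + x^2)


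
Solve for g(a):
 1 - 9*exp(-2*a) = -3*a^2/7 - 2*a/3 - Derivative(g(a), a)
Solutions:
 g(a) = C1 - a^3/7 - a^2/3 - a - 9*exp(-2*a)/2


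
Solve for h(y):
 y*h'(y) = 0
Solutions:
 h(y) = C1


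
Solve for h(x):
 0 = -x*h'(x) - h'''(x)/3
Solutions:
 h(x) = C1 + Integral(C2*airyai(-3^(1/3)*x) + C3*airybi(-3^(1/3)*x), x)


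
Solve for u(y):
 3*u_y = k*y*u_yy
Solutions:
 u(y) = C1 + y^(((re(k) + 3)*re(k) + im(k)^2)/(re(k)^2 + im(k)^2))*(C2*sin(3*log(y)*Abs(im(k))/(re(k)^2 + im(k)^2)) + C3*cos(3*log(y)*im(k)/(re(k)^2 + im(k)^2)))


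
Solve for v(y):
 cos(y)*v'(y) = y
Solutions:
 v(y) = C1 + Integral(y/cos(y), y)


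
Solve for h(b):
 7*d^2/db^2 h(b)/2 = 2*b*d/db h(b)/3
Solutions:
 h(b) = C1 + C2*erfi(sqrt(42)*b/21)


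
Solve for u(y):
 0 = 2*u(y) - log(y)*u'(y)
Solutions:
 u(y) = C1*exp(2*li(y))


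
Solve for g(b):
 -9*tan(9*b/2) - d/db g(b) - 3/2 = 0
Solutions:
 g(b) = C1 - 3*b/2 + 2*log(cos(9*b/2))


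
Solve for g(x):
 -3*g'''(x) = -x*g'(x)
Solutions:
 g(x) = C1 + Integral(C2*airyai(3^(2/3)*x/3) + C3*airybi(3^(2/3)*x/3), x)


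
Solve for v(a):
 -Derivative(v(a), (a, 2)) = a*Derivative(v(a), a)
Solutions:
 v(a) = C1 + C2*erf(sqrt(2)*a/2)


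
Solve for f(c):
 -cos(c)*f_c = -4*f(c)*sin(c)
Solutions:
 f(c) = C1/cos(c)^4


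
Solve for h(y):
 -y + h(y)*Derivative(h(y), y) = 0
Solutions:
 h(y) = -sqrt(C1 + y^2)
 h(y) = sqrt(C1 + y^2)


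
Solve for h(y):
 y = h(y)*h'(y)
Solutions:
 h(y) = -sqrt(C1 + y^2)
 h(y) = sqrt(C1 + y^2)


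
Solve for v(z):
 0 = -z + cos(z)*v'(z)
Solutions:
 v(z) = C1 + Integral(z/cos(z), z)


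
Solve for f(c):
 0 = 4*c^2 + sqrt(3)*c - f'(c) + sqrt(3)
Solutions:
 f(c) = C1 + 4*c^3/3 + sqrt(3)*c^2/2 + sqrt(3)*c


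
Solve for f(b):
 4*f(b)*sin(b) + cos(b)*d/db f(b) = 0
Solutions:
 f(b) = C1*cos(b)^4


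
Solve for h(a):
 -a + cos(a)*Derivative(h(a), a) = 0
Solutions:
 h(a) = C1 + Integral(a/cos(a), a)


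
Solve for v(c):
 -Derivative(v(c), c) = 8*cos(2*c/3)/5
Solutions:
 v(c) = C1 - 12*sin(2*c/3)/5


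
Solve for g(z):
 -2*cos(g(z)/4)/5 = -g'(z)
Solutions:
 -2*z/5 - 2*log(sin(g(z)/4) - 1) + 2*log(sin(g(z)/4) + 1) = C1


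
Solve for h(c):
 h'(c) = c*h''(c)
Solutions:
 h(c) = C1 + C2*c^2


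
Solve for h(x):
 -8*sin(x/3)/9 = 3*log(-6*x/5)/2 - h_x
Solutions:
 h(x) = C1 + 3*x*log(-x)/2 - 2*x*log(5) - 3*x/2 + x*log(30)/2 + x*log(6) - 8*cos(x/3)/3


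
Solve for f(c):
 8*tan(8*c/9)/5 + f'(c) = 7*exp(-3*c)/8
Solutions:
 f(c) = C1 - 9*log(tan(8*c/9)^2 + 1)/10 - 7*exp(-3*c)/24


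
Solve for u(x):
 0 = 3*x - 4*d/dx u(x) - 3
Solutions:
 u(x) = C1 + 3*x^2/8 - 3*x/4


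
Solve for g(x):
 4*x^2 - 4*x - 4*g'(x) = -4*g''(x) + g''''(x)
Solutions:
 g(x) = C1 + C2*exp(6^(1/3)*x*(2*6^(1/3)/(sqrt(33) + 9)^(1/3) + (sqrt(33) + 9)^(1/3))/6)*sin(2^(1/3)*3^(1/6)*x*(-3^(2/3)*(sqrt(33) + 9)^(1/3)/6 + 2^(1/3)/(sqrt(33) + 9)^(1/3))) + C3*exp(6^(1/3)*x*(2*6^(1/3)/(sqrt(33) + 9)^(1/3) + (sqrt(33) + 9)^(1/3))/6)*cos(2^(1/3)*3^(1/6)*x*(-3^(2/3)*(sqrt(33) + 9)^(1/3)/6 + 2^(1/3)/(sqrt(33) + 9)^(1/3))) + C4*exp(-6^(1/3)*x*(2*6^(1/3)/(sqrt(33) + 9)^(1/3) + (sqrt(33) + 9)^(1/3))/3) + x^3/3 + x^2/2 + x


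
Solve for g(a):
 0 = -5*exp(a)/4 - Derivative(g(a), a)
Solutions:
 g(a) = C1 - 5*exp(a)/4


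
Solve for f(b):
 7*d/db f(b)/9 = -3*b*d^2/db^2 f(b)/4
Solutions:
 f(b) = C1 + C2/b^(1/27)


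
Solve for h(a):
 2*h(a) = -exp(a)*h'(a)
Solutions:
 h(a) = C1*exp(2*exp(-a))


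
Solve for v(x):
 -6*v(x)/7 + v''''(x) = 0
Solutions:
 v(x) = C1*exp(-6^(1/4)*7^(3/4)*x/7) + C2*exp(6^(1/4)*7^(3/4)*x/7) + C3*sin(6^(1/4)*7^(3/4)*x/7) + C4*cos(6^(1/4)*7^(3/4)*x/7)


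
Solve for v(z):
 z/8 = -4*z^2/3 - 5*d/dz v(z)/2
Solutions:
 v(z) = C1 - 8*z^3/45 - z^2/40


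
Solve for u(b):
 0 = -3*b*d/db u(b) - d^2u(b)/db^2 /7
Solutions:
 u(b) = C1 + C2*erf(sqrt(42)*b/2)


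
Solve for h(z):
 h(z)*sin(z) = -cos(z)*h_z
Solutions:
 h(z) = C1*cos(z)


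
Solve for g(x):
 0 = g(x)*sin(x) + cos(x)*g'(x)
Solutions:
 g(x) = C1*cos(x)


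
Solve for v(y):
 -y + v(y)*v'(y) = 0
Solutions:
 v(y) = -sqrt(C1 + y^2)
 v(y) = sqrt(C1 + y^2)


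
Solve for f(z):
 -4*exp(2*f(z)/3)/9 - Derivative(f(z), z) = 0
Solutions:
 f(z) = 3*log(-sqrt(-1/(C1 - 4*z))) - 3*log(2) + 3*log(6)/2 + 3*log(3)
 f(z) = 3*log(-1/(C1 - 4*z))/2 - 3*log(2) + 3*log(6)/2 + 3*log(3)


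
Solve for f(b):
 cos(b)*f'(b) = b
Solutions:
 f(b) = C1 + Integral(b/cos(b), b)


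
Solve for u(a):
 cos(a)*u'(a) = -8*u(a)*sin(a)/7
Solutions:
 u(a) = C1*cos(a)^(8/7)


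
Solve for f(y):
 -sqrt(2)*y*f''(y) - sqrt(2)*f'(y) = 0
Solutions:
 f(y) = C1 + C2*log(y)


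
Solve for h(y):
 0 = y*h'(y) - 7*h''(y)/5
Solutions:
 h(y) = C1 + C2*erfi(sqrt(70)*y/14)


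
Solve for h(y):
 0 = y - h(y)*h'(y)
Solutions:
 h(y) = -sqrt(C1 + y^2)
 h(y) = sqrt(C1 + y^2)


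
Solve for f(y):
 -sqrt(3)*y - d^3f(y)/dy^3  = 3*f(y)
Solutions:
 f(y) = C3*exp(-3^(1/3)*y) - sqrt(3)*y/3 + (C1*sin(3^(5/6)*y/2) + C2*cos(3^(5/6)*y/2))*exp(3^(1/3)*y/2)


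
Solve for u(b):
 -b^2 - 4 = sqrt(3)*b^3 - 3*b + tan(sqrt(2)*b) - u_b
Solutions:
 u(b) = C1 + sqrt(3)*b^4/4 + b^3/3 - 3*b^2/2 + 4*b - sqrt(2)*log(cos(sqrt(2)*b))/2


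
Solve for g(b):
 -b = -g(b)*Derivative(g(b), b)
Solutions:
 g(b) = -sqrt(C1 + b^2)
 g(b) = sqrt(C1 + b^2)


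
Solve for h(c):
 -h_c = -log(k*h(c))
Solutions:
 li(k*h(c))/k = C1 + c


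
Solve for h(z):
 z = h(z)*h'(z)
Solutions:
 h(z) = -sqrt(C1 + z^2)
 h(z) = sqrt(C1 + z^2)


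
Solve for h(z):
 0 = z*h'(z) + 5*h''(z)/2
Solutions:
 h(z) = C1 + C2*erf(sqrt(5)*z/5)


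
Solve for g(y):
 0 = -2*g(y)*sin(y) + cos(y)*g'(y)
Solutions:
 g(y) = C1/cos(y)^2


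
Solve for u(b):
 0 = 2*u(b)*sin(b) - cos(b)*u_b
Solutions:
 u(b) = C1/cos(b)^2


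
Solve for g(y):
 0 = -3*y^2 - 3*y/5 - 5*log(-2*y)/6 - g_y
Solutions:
 g(y) = C1 - y^3 - 3*y^2/10 - 5*y*log(-y)/6 + 5*y*(1 - log(2))/6


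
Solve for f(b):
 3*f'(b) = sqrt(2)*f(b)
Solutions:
 f(b) = C1*exp(sqrt(2)*b/3)


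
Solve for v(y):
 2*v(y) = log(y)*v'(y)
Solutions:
 v(y) = C1*exp(2*li(y))


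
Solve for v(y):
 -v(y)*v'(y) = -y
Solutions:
 v(y) = -sqrt(C1 + y^2)
 v(y) = sqrt(C1 + y^2)


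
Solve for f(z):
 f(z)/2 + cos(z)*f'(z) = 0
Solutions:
 f(z) = C1*(sin(z) - 1)^(1/4)/(sin(z) + 1)^(1/4)


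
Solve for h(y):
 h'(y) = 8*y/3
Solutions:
 h(y) = C1 + 4*y^2/3


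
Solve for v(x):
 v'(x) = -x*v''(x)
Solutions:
 v(x) = C1 + C2*log(x)


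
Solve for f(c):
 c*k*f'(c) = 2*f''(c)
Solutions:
 f(c) = Piecewise((-sqrt(pi)*C1*erf(c*sqrt(-k)/2)/sqrt(-k) - C2, (k > 0) | (k < 0)), (-C1*c - C2, True))


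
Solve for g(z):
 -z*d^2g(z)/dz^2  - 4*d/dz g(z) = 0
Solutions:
 g(z) = C1 + C2/z^3


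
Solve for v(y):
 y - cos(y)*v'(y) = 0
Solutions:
 v(y) = C1 + Integral(y/cos(y), y)


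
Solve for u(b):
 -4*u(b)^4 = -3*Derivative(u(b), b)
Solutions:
 u(b) = (-1/(C1 + 4*b))^(1/3)
 u(b) = (-1/(C1 + 4*b))^(1/3)*(-1 - sqrt(3)*I)/2
 u(b) = (-1/(C1 + 4*b))^(1/3)*(-1 + sqrt(3)*I)/2


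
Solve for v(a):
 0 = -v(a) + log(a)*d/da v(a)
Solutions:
 v(a) = C1*exp(li(a))


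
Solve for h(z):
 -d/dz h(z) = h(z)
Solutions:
 h(z) = C1*exp(-z)


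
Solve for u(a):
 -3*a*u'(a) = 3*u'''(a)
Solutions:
 u(a) = C1 + Integral(C2*airyai(-a) + C3*airybi(-a), a)


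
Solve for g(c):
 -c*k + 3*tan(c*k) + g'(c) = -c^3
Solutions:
 g(c) = C1 - c^4/4 + c^2*k/2 - 3*Piecewise((-log(cos(c*k))/k, Ne(k, 0)), (0, True))


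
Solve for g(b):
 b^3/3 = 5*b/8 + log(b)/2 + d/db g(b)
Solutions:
 g(b) = C1 + b^4/12 - 5*b^2/16 - b*log(b)/2 + b/2


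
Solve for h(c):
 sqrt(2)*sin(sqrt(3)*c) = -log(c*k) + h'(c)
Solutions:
 h(c) = C1 + c*log(c*k) - c - sqrt(6)*cos(sqrt(3)*c)/3


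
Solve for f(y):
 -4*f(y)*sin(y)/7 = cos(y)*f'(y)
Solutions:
 f(y) = C1*cos(y)^(4/7)


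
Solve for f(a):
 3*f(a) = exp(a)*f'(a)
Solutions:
 f(a) = C1*exp(-3*exp(-a))


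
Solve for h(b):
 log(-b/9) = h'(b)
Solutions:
 h(b) = C1 + b*log(-b) + b*(-2*log(3) - 1)


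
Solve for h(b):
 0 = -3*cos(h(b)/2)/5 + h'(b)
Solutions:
 -3*b/5 - log(sin(h(b)/2) - 1) + log(sin(h(b)/2) + 1) = C1


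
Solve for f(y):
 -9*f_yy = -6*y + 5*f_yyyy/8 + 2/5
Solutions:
 f(y) = C1 + C2*y + C3*sin(6*sqrt(10)*y/5) + C4*cos(6*sqrt(10)*y/5) + y^3/9 - y^2/45


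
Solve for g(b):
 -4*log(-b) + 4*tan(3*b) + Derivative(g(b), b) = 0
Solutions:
 g(b) = C1 + 4*b*log(-b) - 4*b + 4*log(cos(3*b))/3


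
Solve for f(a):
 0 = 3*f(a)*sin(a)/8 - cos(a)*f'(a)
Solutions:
 f(a) = C1/cos(a)^(3/8)


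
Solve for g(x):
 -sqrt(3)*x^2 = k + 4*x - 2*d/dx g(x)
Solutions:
 g(x) = C1 + k*x/2 + sqrt(3)*x^3/6 + x^2


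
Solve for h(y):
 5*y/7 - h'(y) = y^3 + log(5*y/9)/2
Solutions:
 h(y) = C1 - y^4/4 + 5*y^2/14 - y*log(y)/2 - y*log(5)/2 + y/2 + y*log(3)


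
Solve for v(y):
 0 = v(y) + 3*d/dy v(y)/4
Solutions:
 v(y) = C1*exp(-4*y/3)


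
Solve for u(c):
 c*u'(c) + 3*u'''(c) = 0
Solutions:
 u(c) = C1 + Integral(C2*airyai(-3^(2/3)*c/3) + C3*airybi(-3^(2/3)*c/3), c)


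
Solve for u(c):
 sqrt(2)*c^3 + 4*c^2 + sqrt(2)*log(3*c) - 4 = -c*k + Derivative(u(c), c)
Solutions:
 u(c) = C1 + sqrt(2)*c^4/4 + 4*c^3/3 + c^2*k/2 + sqrt(2)*c*log(c) - 4*c - sqrt(2)*c + sqrt(2)*c*log(3)


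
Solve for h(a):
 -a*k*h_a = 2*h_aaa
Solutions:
 h(a) = C1 + Integral(C2*airyai(2^(2/3)*a*(-k)^(1/3)/2) + C3*airybi(2^(2/3)*a*(-k)^(1/3)/2), a)


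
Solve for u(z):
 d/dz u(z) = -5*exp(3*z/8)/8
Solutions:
 u(z) = C1 - 5*exp(3*z/8)/3


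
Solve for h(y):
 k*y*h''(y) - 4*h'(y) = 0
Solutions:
 h(y) = C1 + y^(((re(k) + 4)*re(k) + im(k)^2)/(re(k)^2 + im(k)^2))*(C2*sin(4*log(y)*Abs(im(k))/(re(k)^2 + im(k)^2)) + C3*cos(4*log(y)*im(k)/(re(k)^2 + im(k)^2)))


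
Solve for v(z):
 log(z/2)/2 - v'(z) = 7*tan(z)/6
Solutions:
 v(z) = C1 + z*log(z)/2 - z/2 - z*log(2)/2 + 7*log(cos(z))/6


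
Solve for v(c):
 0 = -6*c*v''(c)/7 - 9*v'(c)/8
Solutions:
 v(c) = C1 + C2/c^(5/16)


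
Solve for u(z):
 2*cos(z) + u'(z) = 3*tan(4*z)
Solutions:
 u(z) = C1 - 3*log(cos(4*z))/4 - 2*sin(z)


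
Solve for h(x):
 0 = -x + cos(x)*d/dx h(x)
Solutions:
 h(x) = C1 + Integral(x/cos(x), x)


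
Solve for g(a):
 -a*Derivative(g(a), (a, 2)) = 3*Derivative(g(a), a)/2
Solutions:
 g(a) = C1 + C2/sqrt(a)


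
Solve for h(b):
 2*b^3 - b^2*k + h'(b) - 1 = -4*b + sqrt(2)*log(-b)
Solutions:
 h(b) = C1 - b^4/2 + b^3*k/3 - 2*b^2 + sqrt(2)*b*log(-b) + b*(1 - sqrt(2))


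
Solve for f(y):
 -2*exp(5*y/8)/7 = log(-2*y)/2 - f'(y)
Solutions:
 f(y) = C1 + y*log(-y)/2 + y*(-1 + log(2))/2 + 16*exp(5*y/8)/35


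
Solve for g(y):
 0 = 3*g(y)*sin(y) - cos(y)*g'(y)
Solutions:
 g(y) = C1/cos(y)^3


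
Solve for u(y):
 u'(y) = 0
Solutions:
 u(y) = C1


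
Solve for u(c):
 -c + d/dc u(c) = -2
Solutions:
 u(c) = C1 + c^2/2 - 2*c


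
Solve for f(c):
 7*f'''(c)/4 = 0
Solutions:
 f(c) = C1 + C2*c + C3*c^2


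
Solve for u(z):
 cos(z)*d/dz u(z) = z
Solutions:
 u(z) = C1 + Integral(z/cos(z), z)


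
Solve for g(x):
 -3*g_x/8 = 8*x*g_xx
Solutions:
 g(x) = C1 + C2*x^(61/64)


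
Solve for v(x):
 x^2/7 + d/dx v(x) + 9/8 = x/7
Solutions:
 v(x) = C1 - x^3/21 + x^2/14 - 9*x/8


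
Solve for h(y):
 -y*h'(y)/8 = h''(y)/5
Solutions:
 h(y) = C1 + C2*erf(sqrt(5)*y/4)


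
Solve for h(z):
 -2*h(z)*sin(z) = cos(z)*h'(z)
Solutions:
 h(z) = C1*cos(z)^2


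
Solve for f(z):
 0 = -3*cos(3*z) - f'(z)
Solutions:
 f(z) = C1 - sin(3*z)


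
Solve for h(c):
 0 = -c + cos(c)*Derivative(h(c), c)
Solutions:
 h(c) = C1 + Integral(c/cos(c), c)


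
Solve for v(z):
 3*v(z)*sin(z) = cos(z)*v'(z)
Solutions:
 v(z) = C1/cos(z)^3


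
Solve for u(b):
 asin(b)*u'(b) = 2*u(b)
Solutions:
 u(b) = C1*exp(2*Integral(1/asin(b), b))


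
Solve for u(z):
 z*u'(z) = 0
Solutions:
 u(z) = C1


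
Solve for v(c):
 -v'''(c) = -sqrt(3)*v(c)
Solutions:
 v(c) = C3*exp(3^(1/6)*c) + (C1*sin(3^(2/3)*c/2) + C2*cos(3^(2/3)*c/2))*exp(-3^(1/6)*c/2)


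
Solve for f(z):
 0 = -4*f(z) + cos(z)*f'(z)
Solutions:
 f(z) = C1*(sin(z)^2 + 2*sin(z) + 1)/(sin(z)^2 - 2*sin(z) + 1)


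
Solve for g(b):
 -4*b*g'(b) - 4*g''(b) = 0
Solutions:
 g(b) = C1 + C2*erf(sqrt(2)*b/2)


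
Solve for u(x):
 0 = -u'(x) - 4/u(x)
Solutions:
 u(x) = -sqrt(C1 - 8*x)
 u(x) = sqrt(C1 - 8*x)


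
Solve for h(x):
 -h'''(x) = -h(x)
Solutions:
 h(x) = C3*exp(x) + (C1*sin(sqrt(3)*x/2) + C2*cos(sqrt(3)*x/2))*exp(-x/2)


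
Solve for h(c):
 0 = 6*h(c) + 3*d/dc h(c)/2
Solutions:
 h(c) = C1*exp(-4*c)


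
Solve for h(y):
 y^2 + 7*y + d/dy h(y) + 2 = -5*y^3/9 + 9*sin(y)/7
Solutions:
 h(y) = C1 - 5*y^4/36 - y^3/3 - 7*y^2/2 - 2*y - 9*cos(y)/7


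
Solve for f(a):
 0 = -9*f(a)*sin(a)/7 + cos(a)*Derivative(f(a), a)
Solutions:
 f(a) = C1/cos(a)^(9/7)


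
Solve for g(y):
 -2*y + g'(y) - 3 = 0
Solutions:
 g(y) = C1 + y^2 + 3*y


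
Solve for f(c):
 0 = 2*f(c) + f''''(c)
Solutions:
 f(c) = (C1*sin(2^(3/4)*c/2) + C2*cos(2^(3/4)*c/2))*exp(-2^(3/4)*c/2) + (C3*sin(2^(3/4)*c/2) + C4*cos(2^(3/4)*c/2))*exp(2^(3/4)*c/2)


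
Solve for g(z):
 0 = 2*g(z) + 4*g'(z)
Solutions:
 g(z) = C1*exp(-z/2)


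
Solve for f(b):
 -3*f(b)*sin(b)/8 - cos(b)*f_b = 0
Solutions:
 f(b) = C1*cos(b)^(3/8)


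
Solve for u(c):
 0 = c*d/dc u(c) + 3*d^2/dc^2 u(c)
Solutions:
 u(c) = C1 + C2*erf(sqrt(6)*c/6)


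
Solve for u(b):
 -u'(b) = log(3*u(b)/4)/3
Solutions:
 -3*Integral(1/(-log(_y) - log(3) + 2*log(2)), (_y, u(b))) = C1 - b


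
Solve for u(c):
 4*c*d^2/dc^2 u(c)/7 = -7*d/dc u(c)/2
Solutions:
 u(c) = C1 + C2/c^(41/8)


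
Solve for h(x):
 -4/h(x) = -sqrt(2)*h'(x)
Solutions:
 h(x) = -sqrt(C1 + 4*sqrt(2)*x)
 h(x) = sqrt(C1 + 4*sqrt(2)*x)


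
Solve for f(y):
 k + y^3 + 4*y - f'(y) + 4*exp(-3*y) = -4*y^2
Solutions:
 f(y) = C1 + k*y + y^4/4 + 4*y^3/3 + 2*y^2 - 4*exp(-3*y)/3


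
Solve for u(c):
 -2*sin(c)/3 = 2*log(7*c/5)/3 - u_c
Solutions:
 u(c) = C1 + 2*c*log(c)/3 - 2*c*log(5)/3 - 2*c/3 + 2*c*log(7)/3 - 2*cos(c)/3


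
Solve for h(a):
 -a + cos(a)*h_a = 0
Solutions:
 h(a) = C1 + Integral(a/cos(a), a)


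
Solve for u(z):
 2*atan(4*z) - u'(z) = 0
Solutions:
 u(z) = C1 + 2*z*atan(4*z) - log(16*z^2 + 1)/4


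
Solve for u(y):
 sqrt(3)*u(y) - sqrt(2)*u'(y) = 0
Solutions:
 u(y) = C1*exp(sqrt(6)*y/2)


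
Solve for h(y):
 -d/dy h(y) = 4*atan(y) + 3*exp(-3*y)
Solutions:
 h(y) = C1 - 4*y*atan(y) + 2*log(y^2 + 1) + exp(-3*y)


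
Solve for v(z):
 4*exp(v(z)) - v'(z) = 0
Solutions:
 v(z) = log(-1/(C1 + 4*z))


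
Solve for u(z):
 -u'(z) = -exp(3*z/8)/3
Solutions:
 u(z) = C1 + 8*exp(3*z/8)/9


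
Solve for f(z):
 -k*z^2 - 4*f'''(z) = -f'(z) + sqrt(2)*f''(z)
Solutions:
 f(z) = C1 + C2*exp(-sqrt(2)*z/2) + C3*exp(sqrt(2)*z/4) + k*z^3/3 + sqrt(2)*k*z^2 + 12*k*z


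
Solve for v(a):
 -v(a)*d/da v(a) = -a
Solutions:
 v(a) = -sqrt(C1 + a^2)
 v(a) = sqrt(C1 + a^2)


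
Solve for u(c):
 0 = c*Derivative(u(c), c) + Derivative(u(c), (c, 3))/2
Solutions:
 u(c) = C1 + Integral(C2*airyai(-2^(1/3)*c) + C3*airybi(-2^(1/3)*c), c)


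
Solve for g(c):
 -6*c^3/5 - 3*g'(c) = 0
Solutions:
 g(c) = C1 - c^4/10


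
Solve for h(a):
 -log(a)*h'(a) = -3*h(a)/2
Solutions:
 h(a) = C1*exp(3*li(a)/2)


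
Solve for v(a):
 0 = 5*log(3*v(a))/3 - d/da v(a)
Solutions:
 -3*Integral(1/(log(_y) + log(3)), (_y, v(a)))/5 = C1 - a


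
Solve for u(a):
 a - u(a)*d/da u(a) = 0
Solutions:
 u(a) = -sqrt(C1 + a^2)
 u(a) = sqrt(C1 + a^2)


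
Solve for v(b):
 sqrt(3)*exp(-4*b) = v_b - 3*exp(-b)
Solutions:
 v(b) = C1 - 3*exp(-b) - sqrt(3)*exp(-4*b)/4


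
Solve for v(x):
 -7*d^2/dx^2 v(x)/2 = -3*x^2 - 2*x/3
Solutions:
 v(x) = C1 + C2*x + x^4/14 + 2*x^3/63


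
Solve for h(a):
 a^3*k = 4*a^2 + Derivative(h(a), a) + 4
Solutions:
 h(a) = C1 + a^4*k/4 - 4*a^3/3 - 4*a


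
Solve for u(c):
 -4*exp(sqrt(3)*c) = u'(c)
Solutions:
 u(c) = C1 - 4*sqrt(3)*exp(sqrt(3)*c)/3


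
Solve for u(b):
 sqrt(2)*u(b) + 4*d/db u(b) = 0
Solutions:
 u(b) = C1*exp(-sqrt(2)*b/4)


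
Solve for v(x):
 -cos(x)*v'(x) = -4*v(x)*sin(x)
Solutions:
 v(x) = C1/cos(x)^4


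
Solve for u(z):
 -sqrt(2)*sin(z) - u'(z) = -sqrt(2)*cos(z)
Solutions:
 u(z) = C1 + 2*sin(z + pi/4)


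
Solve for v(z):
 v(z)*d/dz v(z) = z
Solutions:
 v(z) = -sqrt(C1 + z^2)
 v(z) = sqrt(C1 + z^2)


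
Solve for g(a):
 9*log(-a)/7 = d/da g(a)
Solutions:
 g(a) = C1 + 9*a*log(-a)/7 - 9*a/7


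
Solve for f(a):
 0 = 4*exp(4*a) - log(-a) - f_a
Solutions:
 f(a) = C1 - a*log(-a) + a + exp(4*a)


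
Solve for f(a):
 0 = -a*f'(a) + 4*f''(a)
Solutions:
 f(a) = C1 + C2*erfi(sqrt(2)*a/4)


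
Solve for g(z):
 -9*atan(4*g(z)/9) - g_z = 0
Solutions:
 Integral(1/atan(4*_y/9), (_y, g(z))) = C1 - 9*z


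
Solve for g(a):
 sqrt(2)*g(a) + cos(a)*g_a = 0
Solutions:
 g(a) = C1*(sin(a) - 1)^(sqrt(2)/2)/(sin(a) + 1)^(sqrt(2)/2)


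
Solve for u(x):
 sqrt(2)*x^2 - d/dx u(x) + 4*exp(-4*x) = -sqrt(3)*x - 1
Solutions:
 u(x) = C1 + sqrt(2)*x^3/3 + sqrt(3)*x^2/2 + x - exp(-4*x)


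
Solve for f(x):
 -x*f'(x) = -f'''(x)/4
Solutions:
 f(x) = C1 + Integral(C2*airyai(2^(2/3)*x) + C3*airybi(2^(2/3)*x), x)


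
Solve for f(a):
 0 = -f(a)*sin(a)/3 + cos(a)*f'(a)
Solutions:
 f(a) = C1/cos(a)^(1/3)


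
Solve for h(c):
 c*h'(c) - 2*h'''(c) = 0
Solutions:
 h(c) = C1 + Integral(C2*airyai(2^(2/3)*c/2) + C3*airybi(2^(2/3)*c/2), c)


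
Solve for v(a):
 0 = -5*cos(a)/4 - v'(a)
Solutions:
 v(a) = C1 - 5*sin(a)/4


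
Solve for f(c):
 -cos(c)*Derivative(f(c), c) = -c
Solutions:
 f(c) = C1 + Integral(c/cos(c), c)


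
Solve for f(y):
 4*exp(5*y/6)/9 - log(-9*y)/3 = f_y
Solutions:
 f(y) = C1 - y*log(-y)/3 + y*(1 - 2*log(3))/3 + 8*exp(5*y/6)/15


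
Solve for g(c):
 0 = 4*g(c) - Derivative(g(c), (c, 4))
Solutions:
 g(c) = C1*exp(-sqrt(2)*c) + C2*exp(sqrt(2)*c) + C3*sin(sqrt(2)*c) + C4*cos(sqrt(2)*c)


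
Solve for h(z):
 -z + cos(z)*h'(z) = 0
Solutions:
 h(z) = C1 + Integral(z/cos(z), z)


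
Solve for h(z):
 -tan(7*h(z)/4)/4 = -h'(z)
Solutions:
 h(z) = -4*asin(C1*exp(7*z/16))/7 + 4*pi/7
 h(z) = 4*asin(C1*exp(7*z/16))/7


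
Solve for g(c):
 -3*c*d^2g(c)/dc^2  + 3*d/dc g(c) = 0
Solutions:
 g(c) = C1 + C2*c^2


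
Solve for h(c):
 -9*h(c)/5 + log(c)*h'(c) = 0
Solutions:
 h(c) = C1*exp(9*li(c)/5)


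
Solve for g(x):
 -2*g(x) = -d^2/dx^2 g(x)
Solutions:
 g(x) = C1*exp(-sqrt(2)*x) + C2*exp(sqrt(2)*x)


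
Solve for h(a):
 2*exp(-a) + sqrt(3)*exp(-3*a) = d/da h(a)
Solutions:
 h(a) = C1 - 2*exp(-a) - sqrt(3)*exp(-3*a)/3


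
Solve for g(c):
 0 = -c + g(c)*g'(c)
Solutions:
 g(c) = -sqrt(C1 + c^2)
 g(c) = sqrt(C1 + c^2)


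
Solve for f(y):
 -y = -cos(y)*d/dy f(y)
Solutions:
 f(y) = C1 + Integral(y/cos(y), y)


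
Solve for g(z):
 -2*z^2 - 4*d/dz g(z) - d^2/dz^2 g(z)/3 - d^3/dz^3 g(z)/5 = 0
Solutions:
 g(z) = C1 - z^3/6 + z^2/24 + 31*z/720 + (C2*sin(sqrt(695)*z/6) + C3*cos(sqrt(695)*z/6))*exp(-5*z/6)


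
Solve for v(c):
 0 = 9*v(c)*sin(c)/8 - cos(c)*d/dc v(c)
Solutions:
 v(c) = C1/cos(c)^(9/8)


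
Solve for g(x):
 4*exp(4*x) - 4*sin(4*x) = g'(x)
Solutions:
 g(x) = C1 + exp(4*x) + cos(4*x)


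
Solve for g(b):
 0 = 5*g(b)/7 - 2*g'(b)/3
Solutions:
 g(b) = C1*exp(15*b/14)


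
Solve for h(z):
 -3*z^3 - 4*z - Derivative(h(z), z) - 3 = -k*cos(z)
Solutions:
 h(z) = C1 + k*sin(z) - 3*z^4/4 - 2*z^2 - 3*z


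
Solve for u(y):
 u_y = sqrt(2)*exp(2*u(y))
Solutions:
 u(y) = log(-sqrt(-1/(C1 + sqrt(2)*y))) - log(2)/2
 u(y) = log(-1/(C1 + sqrt(2)*y))/2 - log(2)/2


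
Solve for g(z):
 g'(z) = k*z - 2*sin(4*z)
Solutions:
 g(z) = C1 + k*z^2/2 + cos(4*z)/2


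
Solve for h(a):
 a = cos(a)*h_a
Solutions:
 h(a) = C1 + Integral(a/cos(a), a)


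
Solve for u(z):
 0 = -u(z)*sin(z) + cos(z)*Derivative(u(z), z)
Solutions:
 u(z) = C1/cos(z)


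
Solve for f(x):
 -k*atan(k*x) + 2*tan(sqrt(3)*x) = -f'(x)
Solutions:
 f(x) = C1 + k*Piecewise((x*atan(k*x) - log(k^2*x^2 + 1)/(2*k), Ne(k, 0)), (0, True)) + 2*sqrt(3)*log(cos(sqrt(3)*x))/3


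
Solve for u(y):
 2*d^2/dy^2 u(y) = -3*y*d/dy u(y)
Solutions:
 u(y) = C1 + C2*erf(sqrt(3)*y/2)


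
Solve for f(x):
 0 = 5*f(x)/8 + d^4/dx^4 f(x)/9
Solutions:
 f(x) = (C1*sin(2^(3/4)*sqrt(3)*5^(1/4)*x/4) + C2*cos(2^(3/4)*sqrt(3)*5^(1/4)*x/4))*exp(-2^(3/4)*sqrt(3)*5^(1/4)*x/4) + (C3*sin(2^(3/4)*sqrt(3)*5^(1/4)*x/4) + C4*cos(2^(3/4)*sqrt(3)*5^(1/4)*x/4))*exp(2^(3/4)*sqrt(3)*5^(1/4)*x/4)


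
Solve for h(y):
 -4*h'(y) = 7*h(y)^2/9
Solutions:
 h(y) = 36/(C1 + 7*y)


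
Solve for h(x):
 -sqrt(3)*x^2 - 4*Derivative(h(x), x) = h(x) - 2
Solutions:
 h(x) = C1*exp(-x/4) - sqrt(3)*x^2 + 8*sqrt(3)*x - 32*sqrt(3) + 2


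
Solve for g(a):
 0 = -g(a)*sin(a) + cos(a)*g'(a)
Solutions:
 g(a) = C1/cos(a)


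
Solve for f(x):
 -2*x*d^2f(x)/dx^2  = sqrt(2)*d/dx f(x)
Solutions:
 f(x) = C1 + C2*x^(1 - sqrt(2)/2)


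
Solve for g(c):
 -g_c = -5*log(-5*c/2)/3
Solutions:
 g(c) = C1 + 5*c*log(-c)/3 + 5*c*(-1 - log(2) + log(5))/3


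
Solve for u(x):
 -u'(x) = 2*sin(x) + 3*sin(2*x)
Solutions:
 u(x) = C1 - 3*sin(x)^2 + 2*cos(x)


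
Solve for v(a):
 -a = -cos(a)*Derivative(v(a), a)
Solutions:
 v(a) = C1 + Integral(a/cos(a), a)


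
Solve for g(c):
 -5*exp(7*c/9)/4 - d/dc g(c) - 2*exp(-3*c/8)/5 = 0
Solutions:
 g(c) = C1 - 45*exp(7*c/9)/28 + 16*exp(-3*c/8)/15


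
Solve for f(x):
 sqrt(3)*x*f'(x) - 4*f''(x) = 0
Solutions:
 f(x) = C1 + C2*erfi(sqrt(2)*3^(1/4)*x/4)


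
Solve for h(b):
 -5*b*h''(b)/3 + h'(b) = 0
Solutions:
 h(b) = C1 + C2*b^(8/5)


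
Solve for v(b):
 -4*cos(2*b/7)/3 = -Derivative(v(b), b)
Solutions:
 v(b) = C1 + 14*sin(2*b/7)/3


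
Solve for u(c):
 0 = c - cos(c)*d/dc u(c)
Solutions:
 u(c) = C1 + Integral(c/cos(c), c)


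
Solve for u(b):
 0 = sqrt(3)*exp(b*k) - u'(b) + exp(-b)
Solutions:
 u(b) = C1 - exp(-b) + sqrt(3)*exp(b*k)/k


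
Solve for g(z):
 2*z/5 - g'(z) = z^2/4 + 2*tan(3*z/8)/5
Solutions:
 g(z) = C1 - z^3/12 + z^2/5 + 16*log(cos(3*z/8))/15


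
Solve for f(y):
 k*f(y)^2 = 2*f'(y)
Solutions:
 f(y) = -2/(C1 + k*y)


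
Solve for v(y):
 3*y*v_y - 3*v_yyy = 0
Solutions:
 v(y) = C1 + Integral(C2*airyai(y) + C3*airybi(y), y)


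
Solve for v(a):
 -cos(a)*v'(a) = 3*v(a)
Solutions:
 v(a) = C1*(sin(a) - 1)^(3/2)/(sin(a) + 1)^(3/2)


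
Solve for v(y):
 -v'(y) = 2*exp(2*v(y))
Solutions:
 v(y) = log(-sqrt(-1/(C1 - 2*y))) - log(2)/2
 v(y) = log(-1/(C1 - 2*y))/2 - log(2)/2


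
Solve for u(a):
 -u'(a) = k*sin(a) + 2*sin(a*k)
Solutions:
 u(a) = C1 + k*cos(a) + 2*cos(a*k)/k


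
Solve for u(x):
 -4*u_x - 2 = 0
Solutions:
 u(x) = C1 - x/2


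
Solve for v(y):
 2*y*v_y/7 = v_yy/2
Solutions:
 v(y) = C1 + C2*erfi(sqrt(14)*y/7)


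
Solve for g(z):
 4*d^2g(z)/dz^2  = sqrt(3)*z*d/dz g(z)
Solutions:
 g(z) = C1 + C2*erfi(sqrt(2)*3^(1/4)*z/4)


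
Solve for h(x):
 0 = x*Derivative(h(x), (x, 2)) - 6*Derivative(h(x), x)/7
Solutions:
 h(x) = C1 + C2*x^(13/7)


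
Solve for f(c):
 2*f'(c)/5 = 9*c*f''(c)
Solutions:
 f(c) = C1 + C2*c^(47/45)


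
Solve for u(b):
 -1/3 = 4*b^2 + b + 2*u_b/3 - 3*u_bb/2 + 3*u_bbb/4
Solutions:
 u(b) = C1 + C2*exp(2*b/3) + C3*exp(4*b/3) - 2*b^3 - 57*b^2/4 - 409*b/8


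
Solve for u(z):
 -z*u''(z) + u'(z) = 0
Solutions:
 u(z) = C1 + C2*z^2


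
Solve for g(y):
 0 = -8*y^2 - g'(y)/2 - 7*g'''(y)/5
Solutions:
 g(y) = C1 + C2*sin(sqrt(70)*y/14) + C3*cos(sqrt(70)*y/14) - 16*y^3/3 + 448*y/5


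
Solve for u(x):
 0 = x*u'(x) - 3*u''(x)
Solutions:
 u(x) = C1 + C2*erfi(sqrt(6)*x/6)


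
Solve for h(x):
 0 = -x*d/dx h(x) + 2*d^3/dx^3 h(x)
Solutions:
 h(x) = C1 + Integral(C2*airyai(2^(2/3)*x/2) + C3*airybi(2^(2/3)*x/2), x)


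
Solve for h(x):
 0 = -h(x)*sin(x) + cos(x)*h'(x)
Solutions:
 h(x) = C1/cos(x)


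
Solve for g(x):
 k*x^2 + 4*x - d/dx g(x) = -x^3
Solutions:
 g(x) = C1 + k*x^3/3 + x^4/4 + 2*x^2


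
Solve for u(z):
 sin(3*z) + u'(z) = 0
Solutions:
 u(z) = C1 + cos(3*z)/3


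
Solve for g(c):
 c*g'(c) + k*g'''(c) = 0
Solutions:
 g(c) = C1 + Integral(C2*airyai(c*(-1/k)^(1/3)) + C3*airybi(c*(-1/k)^(1/3)), c)


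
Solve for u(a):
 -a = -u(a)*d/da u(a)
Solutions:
 u(a) = -sqrt(C1 + a^2)
 u(a) = sqrt(C1 + a^2)


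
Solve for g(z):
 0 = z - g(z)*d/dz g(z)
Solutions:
 g(z) = -sqrt(C1 + z^2)
 g(z) = sqrt(C1 + z^2)


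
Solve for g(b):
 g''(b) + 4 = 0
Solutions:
 g(b) = C1 + C2*b - 2*b^2


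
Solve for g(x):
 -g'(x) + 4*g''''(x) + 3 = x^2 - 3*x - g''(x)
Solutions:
 g(x) = C1 + C4*exp(x/2) - x^3/3 + x^2/2 + 4*x + (C2*sin(sqrt(7)*x/4) + C3*cos(sqrt(7)*x/4))*exp(-x/4)


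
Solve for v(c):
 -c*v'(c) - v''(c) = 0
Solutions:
 v(c) = C1 + C2*erf(sqrt(2)*c/2)


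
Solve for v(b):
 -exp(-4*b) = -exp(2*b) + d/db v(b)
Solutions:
 v(b) = C1 + exp(2*b)/2 + exp(-4*b)/4


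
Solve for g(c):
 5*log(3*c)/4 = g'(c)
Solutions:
 g(c) = C1 + 5*c*log(c)/4 - 5*c/4 + 5*c*log(3)/4
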